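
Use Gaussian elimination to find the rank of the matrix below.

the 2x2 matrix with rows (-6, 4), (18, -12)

Row reduction:
R2 <- R2 - (-3)*R1:  [ 0  0 ]
Row echelon form:
[ -6  4 ]
[  0  0 ]
Nonzero rows / pivot columns: 1

rank(A) = 1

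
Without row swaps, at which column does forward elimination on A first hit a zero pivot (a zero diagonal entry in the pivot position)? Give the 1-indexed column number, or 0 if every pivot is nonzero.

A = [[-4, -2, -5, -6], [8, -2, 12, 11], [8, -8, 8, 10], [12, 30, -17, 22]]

first zero-pivot column = 4

Naive forward elimination:
R2 <- R2 - (-2)*R1:  [  0  -6   2  -1 ]
R3 <- R3 - (-2)*R1:  [   0  -12   -2   -2 ]
R4 <- R4 - (-3)*R1:  [   0   24  -32    4 ]
R3 <- R3 - (2)*R2:  [  0   0  -6   0 ]
R4 <- R4 - (-4)*R2:  [   0    0  -24    0 ]
R4 <- R4 - (4)*R3:  [ 0  0  0  0 ]
Matrix at this point:
[ -4  -2  -5  -6 ]
[  0  -6   2  -1 ]
[  0   0  -6   0 ]
[  0   0   0   0 ]
Pivot entry (4,4) in the last row is zero and there are no rows below to swap with -> zero pivot in column 4 (A is singular).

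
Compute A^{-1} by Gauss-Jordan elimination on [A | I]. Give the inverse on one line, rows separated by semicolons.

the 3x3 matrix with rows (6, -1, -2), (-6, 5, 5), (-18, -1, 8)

Gauss-Jordan on [A | I]:
R1 <- (1/6)*R1:  [    1  -1/6  -1/3  |   1/6     0     0 ]
R2 <- R2 - (-6)*R1:  [ 0  4  3  |  1  1  0 ]
R3 <- R3 - (-18)*R1:  [  0  -4   2  |   3   0   1 ]
R2 <- (1/4)*R2:  [   0    1  3/4  |  1/4  1/4    0 ]
R1 <- R1 - (-1/6)*R2:  [     1      0  -5/24  |   5/24   1/24      0 ]
R3 <- R3 - (-4)*R2:  [ 0  0  5  |  4  1  1 ]
R3 <- (1/5)*R3:  [   0    0    1  |  4/5  1/5  1/5 ]
R1 <- R1 - (-5/24)*R3:  [    1     0     0  |   3/8  1/12  1/24 ]
R2 <- R2 - (3/4)*R3:  [     0      1      0  |  -7/20   1/10  -3/20 ]
Right block of [I | A^{-1}] is the inverse:
[   3/8  1/12   1/24 ]
[ -7/20  1/10  -3/20 ]
[   4/5   1/5    1/5 ]

inverse = [3/8 1/12 1/24; -7/20 1/10 -3/20; 4/5 1/5 1/5]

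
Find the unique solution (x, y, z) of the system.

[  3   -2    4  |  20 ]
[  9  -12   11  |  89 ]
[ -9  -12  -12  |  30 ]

(2, -5, 1)

Forward elimination on [A|b]:
R2 <- R2 - (3)*R1:  [  0  -6  -1  29 ]
R3 <- R3 - (-3)*R1:  [   0  -18    0   90 ]
R3 <- R3 - (3)*R2:  [ 0  0  3  3 ]
Row echelon form:
[ 3  -2   4  |  20 ]
[ 0  -6  -1  |  29 ]
[ 0   0   3  |   3 ]
Back-substitution:
z = (3) / 3 = 1
y = (29 - (-1)*(1)) / -6 = -5
x = (20 - (-2)*(-5) - (4)*(1)) / 3 = 2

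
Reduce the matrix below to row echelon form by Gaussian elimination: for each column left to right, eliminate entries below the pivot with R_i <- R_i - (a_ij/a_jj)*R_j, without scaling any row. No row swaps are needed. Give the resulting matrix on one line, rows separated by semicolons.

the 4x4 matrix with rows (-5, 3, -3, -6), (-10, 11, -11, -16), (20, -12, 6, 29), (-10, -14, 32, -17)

Forward elimination:
R2 <- R2 - (2)*R1:  [  0   5  -5  -4 ]
R3 <- R3 - (-4)*R1:  [  0   0  -6   5 ]
R4 <- R4 - (2)*R1:  [   0  -20   38   -5 ]
R4 <- R4 - (-4)*R2:  [   0    0   18  -21 ]
R4 <- R4 - (-3)*R3:  [  0   0   0  -6 ]
Row echelon form:
[ -5  3  -3  -6 ]
[  0  5  -5  -4 ]
[  0  0  -6   5 ]
[  0  0   0  -6 ]

REF = [-5 3 -3 -6; 0 5 -5 -4; 0 0 -6 5; 0 0 0 -6]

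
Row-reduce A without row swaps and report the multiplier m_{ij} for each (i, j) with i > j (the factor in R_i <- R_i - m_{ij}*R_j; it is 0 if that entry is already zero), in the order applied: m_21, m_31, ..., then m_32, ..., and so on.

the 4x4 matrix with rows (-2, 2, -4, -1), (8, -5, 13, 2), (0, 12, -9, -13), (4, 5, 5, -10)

Forward elimination:
R2 <- R2 - (-4)*R1:  [  0   3  -3  -2 ]
R3: entry in column 1 is already 0 -> m_{31} = 0 (no row operation needed)
R4 <- R4 - (-2)*R1:  [   0    9   -3  -12 ]
R3 <- R3 - (4)*R2:  [  0   0   3  -5 ]
R4 <- R4 - (3)*R2:  [  0   0   6  -6 ]
R4 <- R4 - (2)*R3:  [ 0  0  0  4 ]
Multipliers (in order of application): m_{21} = -4, m_{31} = 0, m_{41} = -2, m_{32} = 4, m_{42} = 3, m_{43} = 2

multipliers: -4, 0, -2, 4, 3, 2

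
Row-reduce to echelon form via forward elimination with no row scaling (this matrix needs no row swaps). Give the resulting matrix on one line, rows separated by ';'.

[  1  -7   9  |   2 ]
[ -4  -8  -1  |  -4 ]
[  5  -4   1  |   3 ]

Forward elimination:
R2 <- R2 - (-4)*R1:  [   0  -36   35    4 ]
R3 <- R3 - (5)*R1:  [   0   31  -44   -7 ]
R3 <- R3 - (-31/36)*R2:  [       0        0  -499/36    -32/9 ]
Row echelon form:
[ 1   -7        9  |      2 ]
[ 0  -36       35  |      4 ]
[ 0    0  -499/36  |  -32/9 ]

REF = [1 -7 9 2; 0 -36 35 4; 0 0 -499/36 -32/9]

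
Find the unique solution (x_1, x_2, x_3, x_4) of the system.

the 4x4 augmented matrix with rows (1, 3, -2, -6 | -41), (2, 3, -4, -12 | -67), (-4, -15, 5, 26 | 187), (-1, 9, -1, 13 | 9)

Forward elimination on [A|b]:
R2 <- R2 - (2)*R1:  [  0  -3   0   0  15 ]
R3 <- R3 - (-4)*R1:  [  0  -3  -3   2  23 ]
R4 <- R4 - (-1)*R1:  [   0   12   -3    7  -32 ]
R3 <- R3 - (1)*R2:  [  0   0  -3   2   8 ]
R4 <- R4 - (-4)*R2:  [  0   0  -3   7  28 ]
R4 <- R4 - (1)*R3:  [  0   0   0   5  20 ]
Row echelon form:
[ 1   3  -2  -6  |  -41 ]
[ 0  -3   0   0  |   15 ]
[ 0   0  -3   2  |    8 ]
[ 0   0   0   5  |   20 ]
Back-substitution:
x_4 = (20) / 5 = 4
x_3 = (8 - (2)*(4)) / -3 = 0
x_2 = (15) / -3 = -5
x_1 = (-41 - (3)*(-5) - (-2)*(0) - (-6)*(4)) / 1 = -2

(-2, -5, 0, 4)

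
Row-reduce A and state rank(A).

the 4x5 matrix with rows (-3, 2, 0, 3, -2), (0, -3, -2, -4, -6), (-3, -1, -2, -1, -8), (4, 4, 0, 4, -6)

Row reduction:
R3 <- R3 - (1)*R1:  [  0  -3  -2  -4  -6 ]
R4 <- R4 - (-4/3)*R1:  [     0   20/3      0      8  -26/3 ]
R3 <- R3 - (1)*R2:  [ 0  0  0  0  0 ]
R4 <- R4 - (-20/9)*R2:  [     0      0  -40/9   -8/9    -22 ]
R3 <-> R4   (pivot in column 3 was zero)
[ -3   2      0     3   -2 ]
[  0  -3     -2    -4   -6 ]
[  0   0  -40/9  -8/9  -22 ]
[  0   0      0     0    0 ]
Row echelon form:
[ -3   2      0     3   -2 ]
[  0  -3     -2    -4   -6 ]
[  0   0  -40/9  -8/9  -22 ]
[  0   0      0     0    0 ]
Nonzero rows / pivot columns: 3

rank(A) = 3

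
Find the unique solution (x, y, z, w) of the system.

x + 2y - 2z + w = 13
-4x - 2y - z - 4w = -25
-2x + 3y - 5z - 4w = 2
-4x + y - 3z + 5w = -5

(4, 3, -1, 1)

Forward elimination on [A|b]:
R2 <- R2 - (-4)*R1:  [  0   6  -9   0  27 ]
R3 <- R3 - (-2)*R1:  [  0   7  -9  -2  28 ]
R4 <- R4 - (-4)*R1:  [   0    9  -11    9   47 ]
R3 <- R3 - (7/6)*R2:  [    0     0   3/2    -2  -7/2 ]
R4 <- R4 - (3/2)*R2:  [    0     0   5/2     9  13/2 ]
R4 <- R4 - (5/3)*R3:  [    0     0     0  37/3  37/3 ]
Row echelon form:
[ 1  2   -2     1  |    13 ]
[ 0  6   -9     0  |    27 ]
[ 0  0  3/2    -2  |  -7/2 ]
[ 0  0    0  37/3  |  37/3 ]
Back-substitution:
w = (37/3) / (37/3) = 1
z = (-7/2 - (-2)*(1)) / (3/2) = -1
y = (27 - (-9)*(-1)) / 6 = 3
x = (13 - (2)*(3) - (-2)*(-1) - (1)*(1)) / 1 = 4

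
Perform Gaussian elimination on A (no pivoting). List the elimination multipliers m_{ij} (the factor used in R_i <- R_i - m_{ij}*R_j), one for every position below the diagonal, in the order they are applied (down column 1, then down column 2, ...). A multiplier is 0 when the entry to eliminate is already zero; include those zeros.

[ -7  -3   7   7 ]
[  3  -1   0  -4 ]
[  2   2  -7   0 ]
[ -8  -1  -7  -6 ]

multipliers: -3/7, -2/7, 8/7, -1/2, -17/16, 27/8

Forward elimination:
R2 <- R2 - (-3/7)*R1:  [     0  -16/7      3     -1 ]
R3 <- R3 - (-2/7)*R1:  [   0  8/7   -5    2 ]
R4 <- R4 - (8/7)*R1:  [    0  17/7   -15   -14 ]
R3 <- R3 - (-1/2)*R2:  [    0     0  -7/2   3/2 ]
R4 <- R4 - (-17/16)*R2:  [       0        0  -189/16  -241/16 ]
R4 <- R4 - (27/8)*R3:  [      0       0       0  -161/8 ]
Multipliers (in order of application): m_{21} = -3/7, m_{31} = -2/7, m_{41} = 8/7, m_{32} = -1/2, m_{42} = -17/16, m_{43} = 27/8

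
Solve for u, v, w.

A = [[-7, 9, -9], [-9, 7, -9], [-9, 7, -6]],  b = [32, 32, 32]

(-2, 2, 0)

Forward elimination on [A|b]:
R2 <- R2 - (9/7)*R1:  [     0  -32/7   18/7  -64/7 ]
R3 <- R3 - (9/7)*R1:  [     0  -32/7   39/7  -64/7 ]
R3 <- R3 - (1)*R2:  [ 0  0  3  0 ]
Row echelon form:
[ -7      9    -9  |     32 ]
[  0  -32/7  18/7  |  -64/7 ]
[  0      0     3  |      0 ]
Back-substitution:
w = (0) / 3 = 0
v = (-64/7 - (18/7)*(0)) / (-32/7) = 2
u = (32 - (9)*(2) - (-9)*(0)) / -7 = -2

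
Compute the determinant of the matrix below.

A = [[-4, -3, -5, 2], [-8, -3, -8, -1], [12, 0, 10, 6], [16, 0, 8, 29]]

det(A) = -60

Forward elimination:
R2 <- R2 - (2)*R1:  [  0   3   2  -5 ]
R3 <- R3 - (-3)*R1:  [  0  -9  -5  12 ]
R4 <- R4 - (-4)*R1:  [   0  -12  -12   37 ]
R3 <- R3 - (-3)*R2:  [  0   0   1  -3 ]
R4 <- R4 - (-4)*R2:  [  0   0  -4  17 ]
R4 <- R4 - (-4)*R3:  [ 0  0  0  5 ]
Upper-triangular form:
[ -4  -3  -5   2 ]
[  0   3   2  -5 ]
[  0   0   1  -3 ]
[  0   0   0   5 ]
det(A) = (-1)^0 * (-4) * (3) * (1) * (5) = -60  (0 row swaps -> sign +1)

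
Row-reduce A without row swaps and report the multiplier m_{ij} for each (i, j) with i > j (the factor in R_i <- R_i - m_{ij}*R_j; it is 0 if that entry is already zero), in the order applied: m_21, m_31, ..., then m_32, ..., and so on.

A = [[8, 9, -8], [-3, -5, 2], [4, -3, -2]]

multipliers: -3/8, 1/2, 60/13

Forward elimination:
R2 <- R2 - (-3/8)*R1:  [     0  -13/8     -1 ]
R3 <- R3 - (1/2)*R1:  [     0  -15/2      2 ]
R3 <- R3 - (60/13)*R2:  [     0      0  86/13 ]
Multipliers (in order of application): m_{21} = -3/8, m_{31} = 1/2, m_{32} = 60/13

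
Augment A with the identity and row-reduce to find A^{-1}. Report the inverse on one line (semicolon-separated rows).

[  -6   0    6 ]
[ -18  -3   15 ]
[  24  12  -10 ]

inverse = [-25/6 2 1/2; 5 -7/3 -1/2; -4 2 1/2]

Gauss-Jordan on [A | I]:
R1 <- (1/-6)*R1:  [    1     0    -1  |  -1/6     0     0 ]
R2 <- R2 - (-18)*R1:  [  0  -3  -3  |  -3   1   0 ]
R3 <- R3 - (24)*R1:  [  0  12  14  |   4   0   1 ]
R2 <- (1/-3)*R2:  [    0     1     1  |     1  -1/3     0 ]
R3 <- R3 - (12)*R2:  [  0   0   2  |  -8   4   1 ]
R3 <- (1/2)*R3:  [   0    0    1  |   -4    2  1/2 ]
R1 <- R1 - (-1)*R3:  [     1      0      0  |  -25/6      2    1/2 ]
R2 <- R2 - (1)*R3:  [    0     1     0  |     5  -7/3  -1/2 ]
Right block of [I | A^{-1}] is the inverse:
[ -25/6     2   1/2 ]
[     5  -7/3  -1/2 ]
[    -4     2   1/2 ]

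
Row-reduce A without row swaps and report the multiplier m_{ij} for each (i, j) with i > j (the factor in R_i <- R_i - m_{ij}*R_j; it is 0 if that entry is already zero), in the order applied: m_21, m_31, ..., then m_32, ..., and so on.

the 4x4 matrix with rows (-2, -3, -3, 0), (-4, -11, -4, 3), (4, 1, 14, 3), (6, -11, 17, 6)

Forward elimination:
R2 <- R2 - (2)*R1:  [  0  -5   2   3 ]
R3 <- R3 - (-2)*R1:  [  0  -5   8   3 ]
R4 <- R4 - (-3)*R1:  [   0  -20    8    6 ]
R3 <- R3 - (1)*R2:  [ 0  0  6  0 ]
R4 <- R4 - (4)*R2:  [  0   0   0  -6 ]
R4: entry in column 3 is already 0 -> m_{43} = 0 (no row operation needed)
Multipliers (in order of application): m_{21} = 2, m_{31} = -2, m_{41} = -3, m_{32} = 1, m_{42} = 4, m_{43} = 0

multipliers: 2, -2, -3, 1, 4, 0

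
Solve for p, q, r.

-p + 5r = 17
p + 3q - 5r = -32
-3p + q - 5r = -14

(-2, -5, 3)

Forward elimination on [A|b]:
R2 <- R2 - (-1)*R1:  [   0    3    0  -15 ]
R3 <- R3 - (3)*R1:  [   0    1  -20  -65 ]
R3 <- R3 - (1/3)*R2:  [   0    0  -20  -60 ]
Row echelon form:
[ -1  0    5  |   17 ]
[  0  3    0  |  -15 ]
[  0  0  -20  |  -60 ]
Back-substitution:
r = (-60) / -20 = 3
q = (-15) / 3 = -5
p = (17 - (5)*(3)) / -1 = -2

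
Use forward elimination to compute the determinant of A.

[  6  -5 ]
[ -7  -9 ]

det(A) = -89

Forward elimination:
R2 <- R2 - (-7/6)*R1:  [     0  -89/6 ]
Upper-triangular form:
[ 6     -5 ]
[ 0  -89/6 ]
det(A) = (-1)^0 * (6) * (-89/6) = -89  (0 row swaps -> sign +1)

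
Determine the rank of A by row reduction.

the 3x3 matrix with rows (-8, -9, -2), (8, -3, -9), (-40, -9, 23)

Row reduction:
R2 <- R2 - (-1)*R1:  [   0  -12  -11 ]
R3 <- R3 - (5)*R1:  [  0  36  33 ]
R3 <- R3 - (-3)*R2:  [ 0  0  0 ]
Row echelon form:
[ -8   -9   -2 ]
[  0  -12  -11 ]
[  0    0    0 ]
Nonzero rows / pivot columns: 2

rank(A) = 2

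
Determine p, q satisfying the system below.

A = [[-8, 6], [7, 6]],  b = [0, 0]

(0, 0)

Forward elimination on [A|b]:
R2 <- R2 - (-7/8)*R1:  [    0  45/4     0 ]
Row echelon form:
[ -8     6  |  0 ]
[  0  45/4  |  0 ]
Back-substitution:
q = (0) / (45/4) = 0
p = (0 - (6)*(0)) / -8 = 0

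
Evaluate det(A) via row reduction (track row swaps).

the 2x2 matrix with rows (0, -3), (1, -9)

det(A) = 3

Forward elimination:
R1 <-> R2   (pivot in column 1 was zero)
[ 1  -9 ]
[ 0  -3 ]
Upper-triangular form:
[ 1  -9 ]
[ 0  -3 ]
det(A) = (-1)^1 * (1) * (-3) = 3  (1 row swap -> sign -1)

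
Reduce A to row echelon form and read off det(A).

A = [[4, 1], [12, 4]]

Forward elimination:
R2 <- R2 - (3)*R1:  [ 0  1 ]
Upper-triangular form:
[ 4  1 ]
[ 0  1 ]
det(A) = (-1)^0 * (4) * (1) = 4  (0 row swaps -> sign +1)

det(A) = 4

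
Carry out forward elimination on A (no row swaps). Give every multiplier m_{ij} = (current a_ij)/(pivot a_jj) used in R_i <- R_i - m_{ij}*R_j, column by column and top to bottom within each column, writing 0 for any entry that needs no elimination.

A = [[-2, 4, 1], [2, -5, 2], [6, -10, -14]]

multipliers: -1, -3, -2

Forward elimination:
R2 <- R2 - (-1)*R1:  [  0  -1   3 ]
R3 <- R3 - (-3)*R1:  [   0    2  -11 ]
R3 <- R3 - (-2)*R2:  [  0   0  -5 ]
Multipliers (in order of application): m_{21} = -1, m_{31} = -3, m_{32} = -2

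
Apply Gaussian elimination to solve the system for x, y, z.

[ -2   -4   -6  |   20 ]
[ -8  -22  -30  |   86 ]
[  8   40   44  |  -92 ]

(-5, 2, -3)

Forward elimination on [A|b]:
R2 <- R2 - (4)*R1:  [  0  -6  -6   6 ]
R3 <- R3 - (-4)*R1:  [   0   24   20  -12 ]
R3 <- R3 - (-4)*R2:  [  0   0  -4  12 ]
Row echelon form:
[ -2  -4  -6  |  20 ]
[  0  -6  -6  |   6 ]
[  0   0  -4  |  12 ]
Back-substitution:
z = (12) / -4 = -3
y = (6 - (-6)*(-3)) / -6 = 2
x = (20 - (-4)*(2) - (-6)*(-3)) / -2 = -5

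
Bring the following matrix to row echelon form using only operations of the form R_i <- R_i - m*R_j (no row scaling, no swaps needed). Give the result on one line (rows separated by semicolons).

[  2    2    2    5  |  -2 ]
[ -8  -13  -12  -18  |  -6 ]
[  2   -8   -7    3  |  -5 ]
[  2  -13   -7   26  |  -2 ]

Forward elimination:
R2 <- R2 - (-4)*R1:  [   0   -5   -4    2  -14 ]
R3 <- R3 - (1)*R1:  [   0  -10   -9   -2   -3 ]
R4 <- R4 - (1)*R1:  [   0  -15   -9   21    0 ]
R3 <- R3 - (2)*R2:  [  0   0  -1  -6  25 ]
R4 <- R4 - (3)*R2:  [  0   0   3  15  42 ]
R4 <- R4 - (-3)*R3:  [   0    0    0   -3  117 ]
Row echelon form:
[ 2   2   2   5  |   -2 ]
[ 0  -5  -4   2  |  -14 ]
[ 0   0  -1  -6  |   25 ]
[ 0   0   0  -3  |  117 ]

REF = [2 2 2 5 -2; 0 -5 -4 2 -14; 0 0 -1 -6 25; 0 0 0 -3 117]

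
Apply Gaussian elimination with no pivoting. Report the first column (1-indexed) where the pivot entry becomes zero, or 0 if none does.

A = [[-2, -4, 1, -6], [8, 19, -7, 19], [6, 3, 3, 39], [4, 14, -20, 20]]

first zero-pivot column = 0

Naive forward elimination:
R2 <- R2 - (-4)*R1:  [  0   3  -3  -5 ]
R3 <- R3 - (-3)*R1:  [  0  -9   6  21 ]
R4 <- R4 - (-2)*R1:  [   0    6  -18    8 ]
R3 <- R3 - (-3)*R2:  [  0   0  -3   6 ]
R4 <- R4 - (2)*R2:  [   0    0  -12   18 ]
R4 <- R4 - (4)*R3:  [  0   0   0  -6 ]
All pivots nonzero; naive elimination completes without hitting a zero pivot.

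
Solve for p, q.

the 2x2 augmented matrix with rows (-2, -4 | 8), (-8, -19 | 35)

Forward elimination on [A|b]:
R2 <- R2 - (4)*R1:  [  0  -3   3 ]
Row echelon form:
[ -2  -4  |  8 ]
[  0  -3  |  3 ]
Back-substitution:
q = (3) / -3 = -1
p = (8 - (-4)*(-1)) / -2 = -2

(-2, -1)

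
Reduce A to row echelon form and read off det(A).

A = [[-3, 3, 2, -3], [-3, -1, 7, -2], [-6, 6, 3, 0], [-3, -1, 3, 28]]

det(A) = -72

Forward elimination:
R2 <- R2 - (1)*R1:  [  0  -4   5   1 ]
R3 <- R3 - (2)*R1:  [  0   0  -1   6 ]
R4 <- R4 - (1)*R1:  [  0  -4   1  31 ]
R4 <- R4 - (1)*R2:  [  0   0  -4  30 ]
R4 <- R4 - (4)*R3:  [ 0  0  0  6 ]
Upper-triangular form:
[ -3   3   2  -3 ]
[  0  -4   5   1 ]
[  0   0  -1   6 ]
[  0   0   0   6 ]
det(A) = (-1)^0 * (-3) * (-4) * (-1) * (6) = -72  (0 row swaps -> sign +1)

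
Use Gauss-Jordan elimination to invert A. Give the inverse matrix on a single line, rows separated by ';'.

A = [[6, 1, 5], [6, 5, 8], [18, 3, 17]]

Gauss-Jordan on [A | I]:
R1 <- (1/6)*R1:  [   1  1/6  5/6  |  1/6    0    0 ]
R2 <- R2 - (6)*R1:  [  0   4   3  |  -1   1   0 ]
R3 <- R3 - (18)*R1:  [  0   0   2  |  -3   0   1 ]
R2 <- (1/4)*R2:  [    0     1   3/4  |  -1/4   1/4     0 ]
R1 <- R1 - (1/6)*R2:  [     1      0  17/24  |   5/24  -1/24      0 ]
R3 <- (1/2)*R3:  [    0     0     1  |  -3/2     0   1/2 ]
R1 <- R1 - (17/24)*R3:  [      1       0       0  |   61/48   -1/24  -17/48 ]
R2 <- R2 - (3/4)*R3:  [    0     1     0  |   7/8   1/4  -3/8 ]
Right block of [I | A^{-1}] is the inverse:
[ 61/48  -1/24  -17/48 ]
[   7/8    1/4    -3/8 ]
[  -3/2      0     1/2 ]

inverse = [61/48 -1/24 -17/48; 7/8 1/4 -3/8; -3/2 0 1/2]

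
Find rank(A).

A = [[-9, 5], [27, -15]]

rank(A) = 1

Row reduction:
R2 <- R2 - (-3)*R1:  [ 0  0 ]
Row echelon form:
[ -9  5 ]
[  0  0 ]
Nonzero rows / pivot columns: 1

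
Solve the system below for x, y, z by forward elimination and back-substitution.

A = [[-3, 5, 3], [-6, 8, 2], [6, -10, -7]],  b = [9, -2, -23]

Forward elimination on [A|b]:
R2 <- R2 - (2)*R1:  [   0   -2   -4  -20 ]
R3 <- R3 - (-2)*R1:  [  0   0  -1  -5 ]
Row echelon form:
[ -3   5   3  |    9 ]
[  0  -2  -4  |  -20 ]
[  0   0  -1  |   -5 ]
Back-substitution:
z = (-5) / -1 = 5
y = (-20 - (-4)*(5)) / -2 = 0
x = (9 - (5)*(0) - (3)*(5)) / -3 = 2

(2, 0, 5)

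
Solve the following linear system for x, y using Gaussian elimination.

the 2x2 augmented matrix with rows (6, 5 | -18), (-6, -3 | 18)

(-3, 0)

Forward elimination on [A|b]:
R2 <- R2 - (-1)*R1:  [ 0  2  0 ]
Row echelon form:
[ 6  5  |  -18 ]
[ 0  2  |    0 ]
Back-substitution:
y = (0) / 2 = 0
x = (-18 - (5)*(0)) / 6 = -3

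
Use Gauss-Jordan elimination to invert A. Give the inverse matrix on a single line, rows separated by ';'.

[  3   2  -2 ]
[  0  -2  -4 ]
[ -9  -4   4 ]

inverse = [-2/3 0 -1/3; 1 -1/6 1/3; -1/2 -1/6 -1/6]

Gauss-Jordan on [A | I]:
R1 <- (1/3)*R1:  [    1   2/3  -2/3  |   1/3     0     0 ]
R3 <- R3 - (-9)*R1:  [  0   2  -2  |   3   0   1 ]
R2 <- (1/-2)*R2:  [    0     1     2  |     0  -1/2     0 ]
R1 <- R1 - (2/3)*R2:  [   1    0   -2  |  1/3  1/3    0 ]
R3 <- R3 - (2)*R2:  [  0   0  -6  |   3   1   1 ]
R3 <- (1/-6)*R3:  [    0     0     1  |  -1/2  -1/6  -1/6 ]
R1 <- R1 - (-2)*R3:  [    1     0     0  |  -2/3     0  -1/3 ]
R2 <- R2 - (2)*R3:  [    0     1     0  |     1  -1/6   1/3 ]
Right block of [I | A^{-1}] is the inverse:
[ -2/3     0  -1/3 ]
[    1  -1/6   1/3 ]
[ -1/2  -1/6  -1/6 ]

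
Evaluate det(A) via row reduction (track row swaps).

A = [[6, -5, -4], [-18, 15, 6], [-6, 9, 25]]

Forward elimination:
R2 <- R2 - (-3)*R1:  [  0   0  -6 ]
R3 <- R3 - (-1)*R1:  [  0   4  21 ]
R2 <-> R3   (pivot in column 2 was zero)
[ 6  -5  -4 ]
[ 0   4  21 ]
[ 0   0  -6 ]
Upper-triangular form:
[ 6  -5  -4 ]
[ 0   4  21 ]
[ 0   0  -6 ]
det(A) = (-1)^1 * (6) * (4) * (-6) = 144  (1 row swap -> sign -1)

det(A) = 144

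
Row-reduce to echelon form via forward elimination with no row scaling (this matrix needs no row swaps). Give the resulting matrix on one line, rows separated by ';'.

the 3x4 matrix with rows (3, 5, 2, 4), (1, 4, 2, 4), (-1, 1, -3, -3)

REF = [3 5 2 4; 0 7/3 4/3 8/3; 0 0 -27/7 -33/7]

Forward elimination:
R2 <- R2 - (1/3)*R1:  [   0  7/3  4/3  8/3 ]
R3 <- R3 - (-1/3)*R1:  [    0   8/3  -7/3  -5/3 ]
R3 <- R3 - (8/7)*R2:  [     0      0  -27/7  -33/7 ]
Row echelon form:
[ 3    5      2      4 ]
[ 0  7/3    4/3    8/3 ]
[ 0    0  -27/7  -33/7 ]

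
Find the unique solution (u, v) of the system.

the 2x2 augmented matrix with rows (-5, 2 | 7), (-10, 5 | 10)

Forward elimination on [A|b]:
R2 <- R2 - (2)*R1:  [  0   1  -4 ]
Row echelon form:
[ -5  2  |   7 ]
[  0  1  |  -4 ]
Back-substitution:
v = (-4) / 1 = -4
u = (7 - (2)*(-4)) / -5 = -3

(-3, -4)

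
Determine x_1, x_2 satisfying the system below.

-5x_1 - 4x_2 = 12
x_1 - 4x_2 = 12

(0, -3)

Forward elimination on [A|b]:
R2 <- R2 - (-1/5)*R1:  [     0  -24/5   72/5 ]
Row echelon form:
[ -5     -4  |    12 ]
[  0  -24/5  |  72/5 ]
Back-substitution:
x_2 = (72/5) / (-24/5) = -3
x_1 = (12 - (-4)*(-3)) / -5 = 0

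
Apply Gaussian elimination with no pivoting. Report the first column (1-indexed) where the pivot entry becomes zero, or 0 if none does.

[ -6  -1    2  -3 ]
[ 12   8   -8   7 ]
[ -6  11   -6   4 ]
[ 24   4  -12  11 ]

first zero-pivot column = 3

Naive forward elimination:
R2 <- R2 - (-2)*R1:  [  0   6  -4   1 ]
R3 <- R3 - (1)*R1:  [  0  12  -8   7 ]
R4 <- R4 - (-4)*R1:  [  0   0  -4  -1 ]
R3 <- R3 - (2)*R2:  [ 0  0  0  5 ]
Matrix at this point:
[ -6  -1   2  -3 ]
[  0   6  -4   1 ]
[  0   0   0   5 ]
[  0   0  -4  -1 ]
Pivot entry (3,3) is zero but row 4 has -4 in column 3 -> naive elimination stops; a row interchange (e.g. R3 <-> R4) would be required here.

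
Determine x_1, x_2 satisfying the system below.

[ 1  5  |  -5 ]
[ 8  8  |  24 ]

(5, -2)

Forward elimination on [A|b]:
R2 <- R2 - (8)*R1:  [   0  -32   64 ]
Row echelon form:
[ 1    5  |  -5 ]
[ 0  -32  |  64 ]
Back-substitution:
x_2 = (64) / -32 = -2
x_1 = (-5 - (5)*(-2)) / 1 = 5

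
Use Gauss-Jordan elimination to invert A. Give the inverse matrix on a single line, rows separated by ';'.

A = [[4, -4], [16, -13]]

Gauss-Jordan on [A | I]:
R1 <- (1/4)*R1:  [   1   -1  |  1/4    0 ]
R2 <- R2 - (16)*R1:  [  0   3  |  -4   1 ]
R2 <- (1/3)*R2:  [    0     1  |  -4/3   1/3 ]
R1 <- R1 - (-1)*R2:  [      1       0  |  -13/12     1/3 ]
Right block of [I | A^{-1}] is the inverse:
[ -13/12  1/3 ]
[   -4/3  1/3 ]

inverse = [-13/12 1/3; -4/3 1/3]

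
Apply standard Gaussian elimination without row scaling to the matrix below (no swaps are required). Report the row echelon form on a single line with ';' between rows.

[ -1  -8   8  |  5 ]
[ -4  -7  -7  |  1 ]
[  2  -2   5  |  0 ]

REF = [-1 -8 8 5; 0 25 -39 -19; 0 0 -177/25 -92/25]

Forward elimination:
R2 <- R2 - (4)*R1:  [   0   25  -39  -19 ]
R3 <- R3 - (-2)*R1:  [   0  -18   21   10 ]
R3 <- R3 - (-18/25)*R2:  [       0        0  -177/25   -92/25 ]
Row echelon form:
[ -1  -8        8  |       5 ]
[  0  25      -39  |     -19 ]
[  0   0  -177/25  |  -92/25 ]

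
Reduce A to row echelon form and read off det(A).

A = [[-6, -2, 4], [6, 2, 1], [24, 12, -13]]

det(A) = 120

Forward elimination:
R2 <- R2 - (-1)*R1:  [ 0  0  5 ]
R3 <- R3 - (-4)*R1:  [ 0  4  3 ]
R2 <-> R3   (pivot in column 2 was zero)
[ -6  -2  4 ]
[  0   4  3 ]
[  0   0  5 ]
Upper-triangular form:
[ -6  -2  4 ]
[  0   4  3 ]
[  0   0  5 ]
det(A) = (-1)^1 * (-6) * (4) * (5) = 120  (1 row swap -> sign -1)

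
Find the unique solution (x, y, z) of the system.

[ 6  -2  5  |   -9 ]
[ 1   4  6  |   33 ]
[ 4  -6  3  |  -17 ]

Forward elimination on [A|b]:
R2 <- R2 - (1/6)*R1:  [    0  13/3  31/6  69/2 ]
R3 <- R3 - (2/3)*R1:  [     0  -14/3   -1/3    -11 ]
R3 <- R3 - (-14/13)*R2:  [      0       0   68/13  340/13 ]
Row echelon form:
[ 6    -2      5  |      -9 ]
[ 0  13/3   31/6  |    69/2 ]
[ 0     0  68/13  |  340/13 ]
Back-substitution:
z = (340/13) / (68/13) = 5
y = (69/2 - (31/6)*(5)) / (13/3) = 2
x = (-9 - (-2)*(2) - (5)*(5)) / 6 = -5

(-5, 2, 5)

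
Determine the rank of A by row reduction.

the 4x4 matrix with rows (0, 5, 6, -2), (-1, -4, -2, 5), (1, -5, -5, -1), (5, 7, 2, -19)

Row reduction:
R1 <-> R2   (pivot in column 1 was zero)
[ -1  -4  -2    5 ]
[  0   5   6   -2 ]
[  1  -5  -5   -1 ]
[  5   7   2  -19 ]
R3 <- R3 - (-1)*R1:  [  0  -9  -7   4 ]
R4 <- R4 - (-5)*R1:  [   0  -13   -8    6 ]
R3 <- R3 - (-9/5)*R2:  [    0     0  19/5   2/5 ]
R4 <- R4 - (-13/5)*R2:  [    0     0  38/5   4/5 ]
R4 <- R4 - (2)*R3:  [ 0  0  0  0 ]
Row echelon form:
[ -1  -4    -2    5 ]
[  0   5     6   -2 ]
[  0   0  19/5  2/5 ]
[  0   0     0    0 ]
Nonzero rows / pivot columns: 3

rank(A) = 3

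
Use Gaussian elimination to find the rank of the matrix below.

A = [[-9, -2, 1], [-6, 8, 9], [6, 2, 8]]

rank(A) = 3

Row reduction:
R2 <- R2 - (2/3)*R1:  [    0  28/3  25/3 ]
R3 <- R3 - (-2/3)*R1:  [    0   2/3  26/3 ]
R3 <- R3 - (1/14)*R2:  [      0       0  113/14 ]
Row echelon form:
[ -9    -2       1 ]
[  0  28/3    25/3 ]
[  0     0  113/14 ]
Nonzero rows / pivot columns: 3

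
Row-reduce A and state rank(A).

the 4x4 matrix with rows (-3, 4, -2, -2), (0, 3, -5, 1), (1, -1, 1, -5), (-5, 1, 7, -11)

rank(A) = 3

Row reduction:
R3 <- R3 - (-1/3)*R1:  [     0    1/3    1/3  -17/3 ]
R4 <- R4 - (5/3)*R1:  [     0  -17/3   31/3  -23/3 ]
R3 <- R3 - (1/9)*R2:  [     0      0    8/9  -52/9 ]
R4 <- R4 - (-17/9)*R2:  [     0      0    8/9  -52/9 ]
R4 <- R4 - (1)*R3:  [ 0  0  0  0 ]
Row echelon form:
[ -3  4   -2     -2 ]
[  0  3   -5      1 ]
[  0  0  8/9  -52/9 ]
[  0  0    0      0 ]
Nonzero rows / pivot columns: 3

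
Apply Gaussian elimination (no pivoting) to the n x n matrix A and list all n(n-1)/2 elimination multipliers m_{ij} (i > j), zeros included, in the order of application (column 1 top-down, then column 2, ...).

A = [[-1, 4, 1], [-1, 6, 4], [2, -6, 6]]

multipliers: 1, -2, 1

Forward elimination:
R2 <- R2 - (1)*R1:  [ 0  2  3 ]
R3 <- R3 - (-2)*R1:  [ 0  2  8 ]
R3 <- R3 - (1)*R2:  [ 0  0  5 ]
Multipliers (in order of application): m_{21} = 1, m_{31} = -2, m_{32} = 1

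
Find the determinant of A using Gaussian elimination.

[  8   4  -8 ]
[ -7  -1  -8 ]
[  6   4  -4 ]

det(A) = 160

Forward elimination:
R2 <- R2 - (-7/8)*R1:  [   0  5/2  -15 ]
R3 <- R3 - (3/4)*R1:  [ 0  1  2 ]
R3 <- R3 - (2/5)*R2:  [ 0  0  8 ]
Upper-triangular form:
[ 8    4   -8 ]
[ 0  5/2  -15 ]
[ 0    0    8 ]
det(A) = (-1)^0 * (8) * (5/2) * (8) = 160  (0 row swaps -> sign +1)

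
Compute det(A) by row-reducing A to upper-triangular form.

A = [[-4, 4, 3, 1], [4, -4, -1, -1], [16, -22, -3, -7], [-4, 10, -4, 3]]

Forward elimination:
R2 <- R2 - (-1)*R1:  [ 0  0  2  0 ]
R3 <- R3 - (-4)*R1:  [  0  -6   9  -3 ]
R4 <- R4 - (1)*R1:  [  0   6  -7   2 ]
R2 <-> R3   (pivot in column 2 was zero)
[ -4   4   3   1 ]
[  0  -6   9  -3 ]
[  0   0   2   0 ]
[  0   6  -7   2 ]
R4 <- R4 - (-1)*R2:  [  0   0   2  -1 ]
R4 <- R4 - (1)*R3:  [  0   0   0  -1 ]
Upper-triangular form:
[ -4   4  3   1 ]
[  0  -6  9  -3 ]
[  0   0  2   0 ]
[  0   0  0  -1 ]
det(A) = (-1)^1 * (-4) * (-6) * (2) * (-1) = 48  (1 row swap -> sign -1)

det(A) = 48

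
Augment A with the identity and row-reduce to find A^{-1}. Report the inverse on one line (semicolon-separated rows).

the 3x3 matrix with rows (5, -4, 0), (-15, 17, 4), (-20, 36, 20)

inverse = [49/25 4/5 -4/25; 11/5 1 -1/5; -2 -1 1/4]

Gauss-Jordan on [A | I]:
R1 <- (1/5)*R1:  [    1  -4/5     0  |   1/5     0     0 ]
R2 <- R2 - (-15)*R1:  [ 0  5  4  |  3  1  0 ]
R3 <- R3 - (-20)*R1:  [  0  20  20  |   4   0   1 ]
R2 <- (1/5)*R2:  [   0    1  4/5  |  3/5  1/5    0 ]
R1 <- R1 - (-4/5)*R2:  [     1      0  16/25  |  17/25   4/25      0 ]
R3 <- R3 - (20)*R2:  [  0   0   4  |  -8  -4   1 ]
R3 <- (1/4)*R3:  [   0    0    1  |   -2   -1  1/4 ]
R1 <- R1 - (16/25)*R3:  [     1      0      0  |  49/25    4/5  -4/25 ]
R2 <- R2 - (4/5)*R3:  [    0     1     0  |  11/5     1  -1/5 ]
Right block of [I | A^{-1}] is the inverse:
[ 49/25  4/5  -4/25 ]
[  11/5    1   -1/5 ]
[    -2   -1    1/4 ]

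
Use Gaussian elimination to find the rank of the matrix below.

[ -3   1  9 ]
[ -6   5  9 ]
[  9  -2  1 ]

Row reduction:
R2 <- R2 - (2)*R1:  [  0   3  -9 ]
R3 <- R3 - (-3)*R1:  [  0   1  28 ]
R3 <- R3 - (1/3)*R2:  [  0   0  31 ]
Row echelon form:
[ -3  1   9 ]
[  0  3  -9 ]
[  0  0  31 ]
Nonzero rows / pivot columns: 3

rank(A) = 3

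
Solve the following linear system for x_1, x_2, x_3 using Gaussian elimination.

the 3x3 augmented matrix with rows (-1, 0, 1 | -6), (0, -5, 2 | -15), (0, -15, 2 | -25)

(1, 1, -5)

Forward elimination on [A|b]:
R3 <- R3 - (3)*R2:  [  0   0  -4  20 ]
Row echelon form:
[ -1   0   1  |   -6 ]
[  0  -5   2  |  -15 ]
[  0   0  -4  |   20 ]
Back-substitution:
x_3 = (20) / -4 = -5
x_2 = (-15 - (2)*(-5)) / -5 = 1
x_1 = (-6 - (1)*(-5)) / -1 = 1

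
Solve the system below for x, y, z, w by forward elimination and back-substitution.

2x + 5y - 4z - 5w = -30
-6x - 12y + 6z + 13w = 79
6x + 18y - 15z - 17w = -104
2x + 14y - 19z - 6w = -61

Forward elimination on [A|b]:
R2 <- R2 - (-3)*R1:  [   0    3   -6   -2  -11 ]
R3 <- R3 - (3)*R1:  [   0    3   -3   -2  -14 ]
R4 <- R4 - (1)*R1:  [   0    9  -15   -1  -31 ]
R3 <- R3 - (1)*R2:  [  0   0   3   0  -3 ]
R4 <- R4 - (3)*R2:  [ 0  0  3  5  2 ]
R4 <- R4 - (1)*R3:  [ 0  0  0  5  5 ]
Row echelon form:
[ 2  5  -4  -5  |  -30 ]
[ 0  3  -6  -2  |  -11 ]
[ 0  0   3   0  |   -3 ]
[ 0  0   0   5  |    5 ]
Back-substitution:
w = (5) / 5 = 1
z = (-3) / 3 = -1
y = (-11 - (-6)*(-1) - (-2)*(1)) / 3 = -5
x = (-30 - (5)*(-5) - (-4)*(-1) - (-5)*(1)) / 2 = -2

(-2, -5, -1, 1)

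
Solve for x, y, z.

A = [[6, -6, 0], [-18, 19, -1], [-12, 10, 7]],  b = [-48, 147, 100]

(-3, 5, 2)

Forward elimination on [A|b]:
R2 <- R2 - (-3)*R1:  [  0   1  -1   3 ]
R3 <- R3 - (-2)*R1:  [  0  -2   7   4 ]
R3 <- R3 - (-2)*R2:  [  0   0   5  10 ]
Row echelon form:
[ 6  -6   0  |  -48 ]
[ 0   1  -1  |    3 ]
[ 0   0   5  |   10 ]
Back-substitution:
z = (10) / 5 = 2
y = (3 - (-1)*(2)) / 1 = 5
x = (-48 - (-6)*(5)) / 6 = -3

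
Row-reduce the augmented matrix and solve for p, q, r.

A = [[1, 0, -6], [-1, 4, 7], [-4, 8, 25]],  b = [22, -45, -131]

(4, -5, -3)

Forward elimination on [A|b]:
R2 <- R2 - (-1)*R1:  [   0    4    1  -23 ]
R3 <- R3 - (-4)*R1:  [   0    8    1  -43 ]
R3 <- R3 - (2)*R2:  [  0   0  -1   3 ]
Row echelon form:
[ 1  0  -6  |   22 ]
[ 0  4   1  |  -23 ]
[ 0  0  -1  |    3 ]
Back-substitution:
r = (3) / -1 = -3
q = (-23 - (1)*(-3)) / 4 = -5
p = (22 - (-6)*(-3)) / 1 = 4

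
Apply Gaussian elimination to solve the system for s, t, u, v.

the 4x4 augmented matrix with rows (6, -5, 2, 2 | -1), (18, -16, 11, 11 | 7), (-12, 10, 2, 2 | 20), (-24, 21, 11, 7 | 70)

Forward elimination on [A|b]:
R2 <- R2 - (3)*R1:  [  0  -1   5   5  10 ]
R3 <- R3 - (-2)*R1:  [  0   0   6   6  18 ]
R4 <- R4 - (-4)*R1:  [  0   1  19  15  66 ]
R4 <- R4 - (-1)*R2:  [  0   0  24  20  76 ]
R4 <- R4 - (4)*R3:  [  0   0   0  -4   4 ]
Row echelon form:
[ 6  -5  2   2  |  -1 ]
[ 0  -1  5   5  |  10 ]
[ 0   0  6   6  |  18 ]
[ 0   0  0  -4  |   4 ]
Back-substitution:
v = (4) / -4 = -1
u = (18 - (6)*(-1)) / 6 = 4
t = (10 - (5)*(4) - (5)*(-1)) / -1 = 5
s = (-1 - (-5)*(5) - (2)*(4) - (2)*(-1)) / 6 = 3

(3, 5, 4, -1)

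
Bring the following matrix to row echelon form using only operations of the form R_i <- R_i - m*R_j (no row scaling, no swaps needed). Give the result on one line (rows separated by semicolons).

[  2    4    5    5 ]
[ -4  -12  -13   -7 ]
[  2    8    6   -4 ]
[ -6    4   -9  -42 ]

REF = [2 4 5 5; 0 -4 -3 3; 0 0 -2 -6; 0 0 0 3]

Forward elimination:
R2 <- R2 - (-2)*R1:  [  0  -4  -3   3 ]
R3 <- R3 - (1)*R1:  [  0   4   1  -9 ]
R4 <- R4 - (-3)*R1:  [   0   16    6  -27 ]
R3 <- R3 - (-1)*R2:  [  0   0  -2  -6 ]
R4 <- R4 - (-4)*R2:  [   0    0   -6  -15 ]
R4 <- R4 - (3)*R3:  [ 0  0  0  3 ]
Row echelon form:
[ 2   4   5   5 ]
[ 0  -4  -3   3 ]
[ 0   0  -2  -6 ]
[ 0   0   0   3 ]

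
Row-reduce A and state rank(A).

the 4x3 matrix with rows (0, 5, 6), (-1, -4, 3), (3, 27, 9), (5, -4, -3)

rank(A) = 3

Row reduction:
R1 <-> R2   (pivot in column 1 was zero)
[ -1  -4   3 ]
[  0   5   6 ]
[  3  27   9 ]
[  5  -4  -3 ]
R3 <- R3 - (-3)*R1:  [  0  15  18 ]
R4 <- R4 - (-5)*R1:  [   0  -24   12 ]
R3 <- R3 - (3)*R2:  [ 0  0  0 ]
R4 <- R4 - (-24/5)*R2:  [     0      0  204/5 ]
R3 <-> R4   (pivot in column 3 was zero)
[ -1  -4      3 ]
[  0   5      6 ]
[  0   0  204/5 ]
[  0   0      0 ]
Row echelon form:
[ -1  -4      3 ]
[  0   5      6 ]
[  0   0  204/5 ]
[  0   0      0 ]
Nonzero rows / pivot columns: 3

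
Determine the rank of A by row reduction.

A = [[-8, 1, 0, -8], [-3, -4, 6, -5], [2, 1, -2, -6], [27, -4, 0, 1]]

rank(A) = 3

Row reduction:
R2 <- R2 - (3/8)*R1:  [     0  -35/8      6     -2 ]
R3 <- R3 - (-1/4)*R1:  [   0  5/4   -2   -8 ]
R4 <- R4 - (-27/8)*R1:  [    0  -5/8     0   -26 ]
R3 <- R3 - (-2/7)*R2:  [     0      0   -2/7  -60/7 ]
R4 <- R4 - (1/7)*R2:  [      0       0    -6/7  -180/7 ]
R4 <- R4 - (3)*R3:  [ 0  0  0  0 ]
Row echelon form:
[ -8      1     0     -8 ]
[  0  -35/8     6     -2 ]
[  0      0  -2/7  -60/7 ]
[  0      0     0      0 ]
Nonzero rows / pivot columns: 3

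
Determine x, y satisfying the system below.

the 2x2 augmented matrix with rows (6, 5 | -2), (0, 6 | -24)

Forward elimination on [A|b]:
Row echelon form:
[ 6  5  |   -2 ]
[ 0  6  |  -24 ]
Back-substitution:
y = (-24) / 6 = -4
x = (-2 - (5)*(-4)) / 6 = 3

(3, -4)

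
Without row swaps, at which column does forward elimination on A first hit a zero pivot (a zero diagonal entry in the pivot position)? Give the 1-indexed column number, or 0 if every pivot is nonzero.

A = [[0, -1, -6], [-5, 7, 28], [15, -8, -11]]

Naive forward elimination:
Pivot entry (1,1) is zero but row 2 has -5 in column 1 -> naive elimination stops; a row interchange (e.g. R1 <-> R2) would be required here.

first zero-pivot column = 1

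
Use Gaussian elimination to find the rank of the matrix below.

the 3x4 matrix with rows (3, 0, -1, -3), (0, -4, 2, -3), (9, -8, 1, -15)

rank(A) = 2

Row reduction:
R3 <- R3 - (3)*R1:  [  0  -8   4  -6 ]
R3 <- R3 - (2)*R2:  [ 0  0  0  0 ]
Row echelon form:
[ 3   0  -1  -3 ]
[ 0  -4   2  -3 ]
[ 0   0   0   0 ]
Nonzero rows / pivot columns: 2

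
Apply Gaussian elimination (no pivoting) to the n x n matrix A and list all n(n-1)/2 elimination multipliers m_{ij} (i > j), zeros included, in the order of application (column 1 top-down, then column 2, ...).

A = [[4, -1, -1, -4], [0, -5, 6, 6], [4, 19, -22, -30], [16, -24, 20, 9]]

Forward elimination:
R2: entry in column 1 is already 0 -> m_{21} = 0 (no row operation needed)
R3 <- R3 - (1)*R1:  [   0   20  -21  -26 ]
R4 <- R4 - (4)*R1:  [   0  -20   24   25 ]
R3 <- R3 - (-4)*R2:  [  0   0   3  -2 ]
R4 <- R4 - (4)*R2:  [ 0  0  0  1 ]
R4: entry in column 3 is already 0 -> m_{43} = 0 (no row operation needed)
Multipliers (in order of application): m_{21} = 0, m_{31} = 1, m_{41} = 4, m_{32} = -4, m_{42} = 4, m_{43} = 0

multipliers: 0, 1, 4, -4, 4, 0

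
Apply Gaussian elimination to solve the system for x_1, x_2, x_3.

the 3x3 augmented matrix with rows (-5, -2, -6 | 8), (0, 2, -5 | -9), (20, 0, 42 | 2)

(-2, -2, 1)

Forward elimination on [A|b]:
R3 <- R3 - (-4)*R1:  [  0  -8  18  34 ]
R3 <- R3 - (-4)*R2:  [  0   0  -2  -2 ]
Row echelon form:
[ -5  -2  -6  |   8 ]
[  0   2  -5  |  -9 ]
[  0   0  -2  |  -2 ]
Back-substitution:
x_3 = (-2) / -2 = 1
x_2 = (-9 - (-5)*(1)) / 2 = -2
x_1 = (8 - (-2)*(-2) - (-6)*(1)) / -5 = -2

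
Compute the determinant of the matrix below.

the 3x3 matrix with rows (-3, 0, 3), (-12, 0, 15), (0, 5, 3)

Forward elimination:
R2 <- R2 - (4)*R1:  [ 0  0  3 ]
R2 <-> R3   (pivot in column 2 was zero)
[ -3  0  3 ]
[  0  5  3 ]
[  0  0  3 ]
Upper-triangular form:
[ -3  0  3 ]
[  0  5  3 ]
[  0  0  3 ]
det(A) = (-1)^1 * (-3) * (5) * (3) = 45  (1 row swap -> sign -1)

det(A) = 45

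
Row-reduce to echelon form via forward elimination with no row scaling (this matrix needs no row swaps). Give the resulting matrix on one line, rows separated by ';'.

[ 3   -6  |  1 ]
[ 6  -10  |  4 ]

Forward elimination:
R2 <- R2 - (2)*R1:  [ 0  2  2 ]
Row echelon form:
[ 3  -6  |  1 ]
[ 0   2  |  2 ]

REF = [3 -6 1; 0 2 2]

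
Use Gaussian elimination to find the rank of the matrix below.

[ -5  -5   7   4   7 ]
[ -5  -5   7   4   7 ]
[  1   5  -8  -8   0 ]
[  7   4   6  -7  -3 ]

rank(A) = 3

Row reduction:
R2 <- R2 - (1)*R1:  [ 0  0  0  0  0 ]
R3 <- R3 - (-1/5)*R1:  [     0      4  -33/5  -36/5    7/5 ]
R4 <- R4 - (-7/5)*R1:  [    0    -3  79/5  -7/5  34/5 ]
R2 <-> R3   (pivot in column 2 was zero)
[ -5  -5      7      4     7 ]
[  0   4  -33/5  -36/5   7/5 ]
[  0   0      0      0     0 ]
[  0  -3   79/5   -7/5  34/5 ]
R4 <- R4 - (-3/4)*R2:  [      0       0  217/20   -34/5  157/20 ]
R3 <-> R4   (pivot in column 3 was zero)
[ -5  -5       7      4       7 ]
[  0   4   -33/5  -36/5     7/5 ]
[  0   0  217/20  -34/5  157/20 ]
[  0   0       0      0       0 ]
Row echelon form:
[ -5  -5       7      4       7 ]
[  0   4   -33/5  -36/5     7/5 ]
[  0   0  217/20  -34/5  157/20 ]
[  0   0       0      0       0 ]
Nonzero rows / pivot columns: 3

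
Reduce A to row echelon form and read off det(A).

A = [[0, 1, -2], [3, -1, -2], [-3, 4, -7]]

Forward elimination:
R1 <-> R2   (pivot in column 1 was zero)
[  3  -1  -2 ]
[  0   1  -2 ]
[ -3   4  -7 ]
R3 <- R3 - (-1)*R1:  [  0   3  -9 ]
R3 <- R3 - (3)*R2:  [  0   0  -3 ]
Upper-triangular form:
[ 3  -1  -2 ]
[ 0   1  -2 ]
[ 0   0  -3 ]
det(A) = (-1)^1 * (3) * (1) * (-3) = 9  (1 row swap -> sign -1)

det(A) = 9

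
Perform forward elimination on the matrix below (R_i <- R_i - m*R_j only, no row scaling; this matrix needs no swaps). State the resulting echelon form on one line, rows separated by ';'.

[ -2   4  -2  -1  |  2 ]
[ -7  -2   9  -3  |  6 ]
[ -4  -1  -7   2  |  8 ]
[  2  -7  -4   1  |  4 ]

REF = [-2 4 -2 -1 2; 0 -16 16 1/2 -1; 0 0 -12 119/32 73/16; 0 0 0 -369/128 177/64]

Forward elimination:
R2 <- R2 - (7/2)*R1:  [   0  -16   16  1/2   -1 ]
R3 <- R3 - (2)*R1:  [  0  -9  -3   4   4 ]
R4 <- R4 - (-1)*R1:  [  0  -3  -6   0   6 ]
R3 <- R3 - (9/16)*R2:  [      0       0     -12  119/32   73/16 ]
R4 <- R4 - (3/16)*R2:  [     0      0     -9  -3/32  99/16 ]
R4 <- R4 - (3/4)*R3:  [        0         0         0  -369/128    177/64 ]
Row echelon form:
[ -2    4   -2        -1  |       2 ]
[  0  -16   16       1/2  |      -1 ]
[  0    0  -12    119/32  |   73/16 ]
[  0    0    0  -369/128  |  177/64 ]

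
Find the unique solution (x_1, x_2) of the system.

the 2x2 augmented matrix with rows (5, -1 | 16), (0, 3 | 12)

Forward elimination on [A|b]:
Row echelon form:
[ 5  -1  |  16 ]
[ 0   3  |  12 ]
Back-substitution:
x_2 = (12) / 3 = 4
x_1 = (16 - (-1)*(4)) / 5 = 4

(4, 4)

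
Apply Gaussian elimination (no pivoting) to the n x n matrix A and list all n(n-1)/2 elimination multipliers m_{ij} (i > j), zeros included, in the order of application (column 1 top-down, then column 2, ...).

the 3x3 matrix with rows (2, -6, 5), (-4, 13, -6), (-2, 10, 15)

Forward elimination:
R2 <- R2 - (-2)*R1:  [ 0  1  4 ]
R3 <- R3 - (-1)*R1:  [  0   4  20 ]
R3 <- R3 - (4)*R2:  [ 0  0  4 ]
Multipliers (in order of application): m_{21} = -2, m_{31} = -1, m_{32} = 4

multipliers: -2, -1, 4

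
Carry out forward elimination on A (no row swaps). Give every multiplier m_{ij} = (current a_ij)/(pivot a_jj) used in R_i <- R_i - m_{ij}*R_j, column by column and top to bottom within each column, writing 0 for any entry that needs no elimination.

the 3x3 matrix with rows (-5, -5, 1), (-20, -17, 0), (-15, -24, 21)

Forward elimination:
R2 <- R2 - (4)*R1:  [  0   3  -4 ]
R3 <- R3 - (3)*R1:  [  0  -9  18 ]
R3 <- R3 - (-3)*R2:  [ 0  0  6 ]
Multipliers (in order of application): m_{21} = 4, m_{31} = 3, m_{32} = -3

multipliers: 4, 3, -3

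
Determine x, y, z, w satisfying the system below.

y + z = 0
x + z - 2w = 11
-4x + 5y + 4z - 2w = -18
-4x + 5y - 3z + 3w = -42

Forward elimination on [A|b]:
R1 <-> R2   (pivot in column 1 was zero)
[  1  0   1  -2   11 ]
[  0  1   1   0    0 ]
[ -4  5   4  -2  -18 ]
[ -4  5  -3   3  -42 ]
R3 <- R3 - (-4)*R1:  [   0    5    8  -10   26 ]
R4 <- R4 - (-4)*R1:  [  0   5   1  -5   2 ]
R3 <- R3 - (5)*R2:  [   0    0    3  -10   26 ]
R4 <- R4 - (5)*R2:  [  0   0  -4  -5   2 ]
R4 <- R4 - (-4/3)*R3:  [     0      0      0  -55/3  110/3 ]
Row echelon form:
[ 1  0  1     -2  |     11 ]
[ 0  1  1      0  |      0 ]
[ 0  0  3    -10  |     26 ]
[ 0  0  0  -55/3  |  110/3 ]
Back-substitution:
w = (110/3) / (-55/3) = -2
z = (26 - (-10)*(-2)) / 3 = 2
y = (0 - (1)*(2)) / 1 = -2
x = (11 - (1)*(2) - (-2)*(-2)) / 1 = 5

(5, -2, 2, -2)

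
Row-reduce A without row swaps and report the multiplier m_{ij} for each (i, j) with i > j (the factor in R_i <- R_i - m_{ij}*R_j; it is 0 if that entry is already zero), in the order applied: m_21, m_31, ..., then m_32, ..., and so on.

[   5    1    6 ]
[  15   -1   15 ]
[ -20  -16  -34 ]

multipliers: 3, -4, 3

Forward elimination:
R2 <- R2 - (3)*R1:  [  0  -4  -3 ]
R3 <- R3 - (-4)*R1:  [   0  -12  -10 ]
R3 <- R3 - (3)*R2:  [  0   0  -1 ]
Multipliers (in order of application): m_{21} = 3, m_{31} = -4, m_{32} = 3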